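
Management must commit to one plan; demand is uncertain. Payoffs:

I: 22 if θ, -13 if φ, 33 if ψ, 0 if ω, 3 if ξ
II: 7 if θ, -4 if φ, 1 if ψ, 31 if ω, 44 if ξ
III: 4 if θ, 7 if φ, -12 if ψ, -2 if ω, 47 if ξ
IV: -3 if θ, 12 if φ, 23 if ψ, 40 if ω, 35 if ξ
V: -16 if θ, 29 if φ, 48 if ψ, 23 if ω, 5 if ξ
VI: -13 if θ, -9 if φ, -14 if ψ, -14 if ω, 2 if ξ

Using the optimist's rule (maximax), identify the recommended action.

Row maxima: I=33, II=44, III=47, IV=40, V=48, VI=2
Best best-case = 48 → V.

V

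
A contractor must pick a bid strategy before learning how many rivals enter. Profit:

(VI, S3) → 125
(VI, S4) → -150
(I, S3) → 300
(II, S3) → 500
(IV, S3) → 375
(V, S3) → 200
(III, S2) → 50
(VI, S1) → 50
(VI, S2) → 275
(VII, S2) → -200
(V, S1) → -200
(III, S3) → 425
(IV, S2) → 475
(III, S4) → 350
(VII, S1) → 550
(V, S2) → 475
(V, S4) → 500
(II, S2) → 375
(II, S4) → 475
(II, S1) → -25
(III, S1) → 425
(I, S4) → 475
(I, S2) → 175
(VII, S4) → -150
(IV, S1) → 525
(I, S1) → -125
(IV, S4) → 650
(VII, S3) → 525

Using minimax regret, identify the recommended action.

Column bests: S1=550, S2=475, S3=525, S4=650.
I regrets: 675, 300, 225, 175 → max 675
II regrets: 575, 100, 25, 175 → max 575
III regrets: 125, 425, 100, 300 → max 425
IV regrets: 25, 0, 150, 0 → max 150
V regrets: 750, 0, 325, 150 → max 750
VI regrets: 500, 200, 400, 800 → max 800
VII regrets: 0, 675, 0, 800 → max 800
Smallest max regret = 150 → IV.

IV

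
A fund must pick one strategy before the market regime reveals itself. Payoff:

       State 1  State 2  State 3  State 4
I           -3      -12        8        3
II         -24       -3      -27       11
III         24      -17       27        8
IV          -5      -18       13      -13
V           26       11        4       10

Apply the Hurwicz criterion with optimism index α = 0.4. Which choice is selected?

I: 0.4·8 + 0.6·(-12) = -4
II: 0.4·11 + 0.6·(-27) = -11.8
III: 0.4·27 + 0.6·(-17) = 0.6
IV: 0.4·13 + 0.6·(-18) = -5.6
V: 0.4·26 + 0.6·4 = 12.8
Highest Hurwicz score = 12.8 → V.

V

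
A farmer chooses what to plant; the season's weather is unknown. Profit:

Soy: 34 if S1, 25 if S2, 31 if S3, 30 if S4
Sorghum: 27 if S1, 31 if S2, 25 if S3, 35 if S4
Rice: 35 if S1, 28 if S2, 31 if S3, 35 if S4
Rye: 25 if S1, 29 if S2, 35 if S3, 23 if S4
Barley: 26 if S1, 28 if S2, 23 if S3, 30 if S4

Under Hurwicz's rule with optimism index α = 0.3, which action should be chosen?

Soy: 0.3·34 + 0.7·25 = 27.7
Sorghum: 0.3·35 + 0.7·25 = 28
Rice: 0.3·35 + 0.7·28 = 30.1
Rye: 0.3·35 + 0.7·23 = 26.6
Barley: 0.3·30 + 0.7·23 = 25.1
Highest Hurwicz score = 30.1 → Rice.

Rice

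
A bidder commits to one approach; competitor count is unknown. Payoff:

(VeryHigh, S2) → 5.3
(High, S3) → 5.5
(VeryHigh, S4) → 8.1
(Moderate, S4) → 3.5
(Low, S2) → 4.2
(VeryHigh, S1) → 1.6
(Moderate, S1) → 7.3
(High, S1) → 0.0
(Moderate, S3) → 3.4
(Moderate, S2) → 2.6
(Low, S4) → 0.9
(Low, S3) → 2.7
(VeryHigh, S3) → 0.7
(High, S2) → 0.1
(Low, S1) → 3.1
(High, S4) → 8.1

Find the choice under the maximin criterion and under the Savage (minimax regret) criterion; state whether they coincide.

maximin → Moderate; minimax regret → Moderate (agree)

Row minima: Low=0.9, Moderate=2.6, High=0.0, VeryHigh=0.7
Best worst-case = 2.6 → Moderate.
Column bests: S1=7.3, S2=5.3, S3=5.5, S4=8.1.
Low regrets: 4.2, 1.1, 2.8, 7.2 → max 7.2
Moderate regrets: 0.0, 2.7, 2.1, 4.6 → max 4.6
High regrets: 7.3, 5.2, 0.0, 0.0 → max 7.3
VeryHigh regrets: 5.7, 0.0, 4.8, 0.0 → max 5.7
Smallest max regret = 4.6 → Moderate.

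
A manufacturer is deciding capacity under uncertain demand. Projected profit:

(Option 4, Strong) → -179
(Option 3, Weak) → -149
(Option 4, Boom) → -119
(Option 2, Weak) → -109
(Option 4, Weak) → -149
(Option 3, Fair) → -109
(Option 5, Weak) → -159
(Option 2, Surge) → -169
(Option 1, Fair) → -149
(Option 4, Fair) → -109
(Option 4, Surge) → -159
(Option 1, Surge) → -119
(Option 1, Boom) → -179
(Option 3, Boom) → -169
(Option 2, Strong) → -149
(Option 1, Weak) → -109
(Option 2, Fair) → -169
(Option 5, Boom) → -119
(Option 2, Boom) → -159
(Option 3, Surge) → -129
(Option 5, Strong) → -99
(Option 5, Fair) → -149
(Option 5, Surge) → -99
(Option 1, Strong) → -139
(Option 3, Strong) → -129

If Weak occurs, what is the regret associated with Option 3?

40

Best payoff under Weak is -109.
Regret = -109 − (-149) = 40.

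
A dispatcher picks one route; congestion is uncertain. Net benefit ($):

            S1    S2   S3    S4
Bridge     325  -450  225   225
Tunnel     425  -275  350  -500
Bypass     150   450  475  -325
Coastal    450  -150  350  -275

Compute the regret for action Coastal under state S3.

125

Best payoff under S3 is 475.
Regret = 475 − 350 = 125.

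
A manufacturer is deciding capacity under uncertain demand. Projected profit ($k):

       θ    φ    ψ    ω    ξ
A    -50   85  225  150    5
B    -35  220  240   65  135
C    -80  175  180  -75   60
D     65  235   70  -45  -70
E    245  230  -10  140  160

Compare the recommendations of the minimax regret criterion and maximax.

Column bests: θ=245, φ=235, ψ=240, ω=150, ξ=160.
A regrets: 295, 150, 15, 0, 155 → max 295
B regrets: 280, 15, 0, 85, 25 → max 280
C regrets: 325, 60, 60, 225, 100 → max 325
D regrets: 180, 0, 170, 195, 230 → max 230
E regrets: 0, 5, 250, 10, 0 → max 250
Smallest max regret = 230 → D.
Row maxima: A=225, B=240, C=180, D=235, E=245
Best best-case = 245 → E.

minimax regret → D; maximax → E (disagree)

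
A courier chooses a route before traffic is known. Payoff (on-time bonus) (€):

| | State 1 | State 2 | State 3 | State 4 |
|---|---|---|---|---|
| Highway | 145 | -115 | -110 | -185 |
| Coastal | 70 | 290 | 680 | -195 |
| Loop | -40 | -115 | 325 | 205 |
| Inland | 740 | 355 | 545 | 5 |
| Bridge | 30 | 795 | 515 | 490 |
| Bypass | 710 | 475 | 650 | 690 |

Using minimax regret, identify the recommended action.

Bypass

Column bests: State 1=740, State 2=795, State 3=680, State 4=690.
Highway regrets: 595, 910, 790, 875 → max 910
Coastal regrets: 670, 505, 0, 885 → max 885
Loop regrets: 780, 910, 355, 485 → max 910
Inland regrets: 0, 440, 135, 685 → max 685
Bridge regrets: 710, 0, 165, 200 → max 710
Bypass regrets: 30, 320, 30, 0 → max 320
Smallest max regret = 320 → Bypass.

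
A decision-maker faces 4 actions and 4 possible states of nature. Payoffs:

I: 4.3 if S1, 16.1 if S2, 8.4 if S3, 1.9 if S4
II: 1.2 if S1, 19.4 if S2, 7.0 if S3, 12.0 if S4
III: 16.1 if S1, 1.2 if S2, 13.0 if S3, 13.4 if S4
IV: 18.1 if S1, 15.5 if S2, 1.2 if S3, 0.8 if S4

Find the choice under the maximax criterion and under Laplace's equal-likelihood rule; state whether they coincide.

maximax → II; laplace → III (disagree)

Row maxima: I=16.1, II=19.4, III=16.1, IV=18.1
Best best-case = 19.4 → II.
Row averages: I=7.675, II=9.9, III=10.925, IV=8.9
Highest average = 10.925 → III.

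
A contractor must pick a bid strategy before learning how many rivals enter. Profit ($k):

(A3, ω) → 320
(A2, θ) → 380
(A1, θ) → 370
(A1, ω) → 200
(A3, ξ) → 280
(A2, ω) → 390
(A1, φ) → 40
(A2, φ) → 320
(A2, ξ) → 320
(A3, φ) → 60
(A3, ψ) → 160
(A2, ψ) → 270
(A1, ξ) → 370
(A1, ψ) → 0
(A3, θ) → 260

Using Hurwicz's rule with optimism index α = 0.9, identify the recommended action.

A1: 0.9·370 + 0.1·0 = 333
A2: 0.9·390 + 0.1·270 = 378
A3: 0.9·320 + 0.1·60 = 294
Highest Hurwicz score = 378 → A2.

A2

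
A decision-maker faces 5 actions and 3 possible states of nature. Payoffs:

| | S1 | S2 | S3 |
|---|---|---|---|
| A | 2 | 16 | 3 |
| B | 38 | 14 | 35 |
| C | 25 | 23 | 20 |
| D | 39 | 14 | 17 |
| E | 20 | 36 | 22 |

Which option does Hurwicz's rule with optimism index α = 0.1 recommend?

A: 0.1·16 + 0.9·2 = 3.4
B: 0.1·38 + 0.9·14 = 16.4
C: 0.1·25 + 0.9·20 = 20.5
D: 0.1·39 + 0.9·14 = 16.5
E: 0.1·36 + 0.9·20 = 21.6
Highest Hurwicz score = 21.6 → E.

E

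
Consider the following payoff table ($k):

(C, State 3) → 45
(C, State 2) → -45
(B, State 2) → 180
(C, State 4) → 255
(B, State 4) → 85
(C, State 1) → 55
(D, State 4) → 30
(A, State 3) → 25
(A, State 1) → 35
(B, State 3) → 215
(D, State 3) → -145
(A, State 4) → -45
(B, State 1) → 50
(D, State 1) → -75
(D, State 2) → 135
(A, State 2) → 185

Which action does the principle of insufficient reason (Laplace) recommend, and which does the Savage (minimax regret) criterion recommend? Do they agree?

laplace → B; minimax regret → B (agree)

Row averages: A=50, B=132.5, C=77.5, D=-13.75
Highest average = 132.5 → B.
Column bests: State 1=55, State 2=185, State 3=215, State 4=255.
A regrets: 20, 0, 190, 300 → max 300
B regrets: 5, 5, 0, 170 → max 170
C regrets: 0, 230, 170, 0 → max 230
D regrets: 130, 50, 360, 225 → max 360
Smallest max regret = 170 → B.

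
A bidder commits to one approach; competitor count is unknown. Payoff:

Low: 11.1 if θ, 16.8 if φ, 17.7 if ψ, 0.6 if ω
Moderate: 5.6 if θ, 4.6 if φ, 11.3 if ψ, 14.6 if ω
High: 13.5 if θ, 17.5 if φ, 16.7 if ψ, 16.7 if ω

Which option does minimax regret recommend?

High

Column bests: θ=13.5, φ=17.5, ψ=17.7, ω=16.7.
Low regrets: 2.4, 0.7, 0.0, 16.1 → max 16.1
Moderate regrets: 7.9, 12.9, 6.4, 2.1 → max 12.9
High regrets: 0.0, 0.0, 1.0, 0.0 → max 1.0
Smallest max regret = 1.0 → High.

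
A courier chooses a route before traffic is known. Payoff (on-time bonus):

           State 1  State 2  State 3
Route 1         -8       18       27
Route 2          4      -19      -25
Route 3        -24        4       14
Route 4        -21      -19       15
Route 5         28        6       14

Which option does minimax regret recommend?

Column bests: State 1=28, State 2=18, State 3=27.
Route 1 regrets: 36, 0, 0 → max 36
Route 2 regrets: 24, 37, 52 → max 52
Route 3 regrets: 52, 14, 13 → max 52
Route 4 regrets: 49, 37, 12 → max 49
Route 5 regrets: 0, 12, 13 → max 13
Smallest max regret = 13 → Route 5.

Route 5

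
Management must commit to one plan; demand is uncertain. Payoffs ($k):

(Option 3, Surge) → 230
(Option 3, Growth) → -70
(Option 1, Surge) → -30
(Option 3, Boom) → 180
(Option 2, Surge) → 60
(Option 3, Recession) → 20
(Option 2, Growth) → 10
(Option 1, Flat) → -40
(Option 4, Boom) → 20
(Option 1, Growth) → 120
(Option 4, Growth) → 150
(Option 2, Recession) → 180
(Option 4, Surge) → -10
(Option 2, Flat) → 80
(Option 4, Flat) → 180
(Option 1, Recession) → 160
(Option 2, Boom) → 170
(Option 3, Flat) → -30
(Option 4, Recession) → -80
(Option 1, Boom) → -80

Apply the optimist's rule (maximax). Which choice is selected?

Row maxima: Option 1=160, Option 2=180, Option 3=230, Option 4=180
Best best-case = 230 → Option 3.

Option 3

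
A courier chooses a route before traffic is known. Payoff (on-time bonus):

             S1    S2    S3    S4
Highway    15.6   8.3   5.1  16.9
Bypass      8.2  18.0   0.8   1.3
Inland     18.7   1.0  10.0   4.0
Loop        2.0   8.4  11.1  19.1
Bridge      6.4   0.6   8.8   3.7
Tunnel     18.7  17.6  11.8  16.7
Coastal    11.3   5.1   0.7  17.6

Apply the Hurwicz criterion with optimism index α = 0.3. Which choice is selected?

Tunnel

Highway: 0.3·16.9 + 0.7·5.1 = 8.64
Bypass: 0.3·18.0 + 0.7·0.8 = 5.96
Inland: 0.3·18.7 + 0.7·1.0 = 6.31
Loop: 0.3·19.1 + 0.7·2.0 = 7.13
Bridge: 0.3·8.8 + 0.7·0.6 = 3.06
Tunnel: 0.3·18.7 + 0.7·11.8 = 13.87
Coastal: 0.3·17.6 + 0.7·0.7 = 5.77
Highest Hurwicz score = 13.87 → Tunnel.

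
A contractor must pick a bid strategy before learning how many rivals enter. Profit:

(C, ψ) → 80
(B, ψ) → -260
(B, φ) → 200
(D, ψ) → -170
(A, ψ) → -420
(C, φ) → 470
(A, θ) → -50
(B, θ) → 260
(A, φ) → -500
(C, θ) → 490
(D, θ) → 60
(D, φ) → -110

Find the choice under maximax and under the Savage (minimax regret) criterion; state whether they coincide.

Row maxima: A=-50, B=260, C=490, D=60
Best best-case = 490 → C.
Column bests: θ=490, φ=470, ψ=80.
A regrets: 540, 970, 500 → max 970
B regrets: 230, 270, 340 → max 340
C regrets: 0, 0, 0 → max 0
D regrets: 430, 580, 250 → max 580
Smallest max regret = 0 → C.

maximax → C; minimax regret → C (agree)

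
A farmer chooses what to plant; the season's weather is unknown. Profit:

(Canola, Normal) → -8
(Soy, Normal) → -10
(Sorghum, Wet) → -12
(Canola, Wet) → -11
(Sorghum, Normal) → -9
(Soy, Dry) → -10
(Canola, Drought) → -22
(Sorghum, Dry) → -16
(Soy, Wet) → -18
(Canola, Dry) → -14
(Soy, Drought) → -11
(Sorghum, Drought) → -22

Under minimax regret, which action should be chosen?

Column bests: Drought=-11, Dry=-10, Normal=-8, Wet=-11.
Soy regrets: 0, 0, 2, 7 → max 7
Canola regrets: 11, 4, 0, 0 → max 11
Sorghum regrets: 11, 6, 1, 1 → max 11
Smallest max regret = 7 → Soy.

Soy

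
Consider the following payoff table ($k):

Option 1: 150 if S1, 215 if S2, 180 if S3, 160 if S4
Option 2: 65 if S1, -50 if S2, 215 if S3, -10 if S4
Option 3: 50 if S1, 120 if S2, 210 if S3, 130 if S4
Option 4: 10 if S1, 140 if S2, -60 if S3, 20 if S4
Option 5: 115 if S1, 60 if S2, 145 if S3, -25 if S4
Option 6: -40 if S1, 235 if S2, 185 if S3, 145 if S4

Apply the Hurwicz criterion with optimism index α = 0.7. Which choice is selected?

Option 1: 0.7·215 + 0.3·150 = 195.5
Option 2: 0.7·215 + 0.3·(-50) = 135.5
Option 3: 0.7·210 + 0.3·50 = 162
Option 4: 0.7·140 + 0.3·(-60) = 80
Option 5: 0.7·145 + 0.3·(-25) = 94
Option 6: 0.7·235 + 0.3·(-40) = 152.5
Highest Hurwicz score = 195.5 → Option 1.

Option 1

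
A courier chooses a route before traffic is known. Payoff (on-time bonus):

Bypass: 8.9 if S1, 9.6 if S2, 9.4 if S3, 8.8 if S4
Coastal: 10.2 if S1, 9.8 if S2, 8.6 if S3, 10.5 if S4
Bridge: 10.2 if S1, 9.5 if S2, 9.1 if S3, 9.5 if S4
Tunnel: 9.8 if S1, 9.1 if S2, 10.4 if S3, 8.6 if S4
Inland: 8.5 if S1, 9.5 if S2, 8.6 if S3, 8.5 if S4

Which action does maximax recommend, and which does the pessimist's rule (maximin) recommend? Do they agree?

Row maxima: Bypass=9.6, Coastal=10.5, Bridge=10.2, Tunnel=10.4, Inland=9.5
Best best-case = 10.5 → Coastal.
Row minima: Bypass=8.8, Coastal=8.6, Bridge=9.1, Tunnel=8.6, Inland=8.5
Best worst-case = 9.1 → Bridge.

maximax → Coastal; maximin → Bridge (disagree)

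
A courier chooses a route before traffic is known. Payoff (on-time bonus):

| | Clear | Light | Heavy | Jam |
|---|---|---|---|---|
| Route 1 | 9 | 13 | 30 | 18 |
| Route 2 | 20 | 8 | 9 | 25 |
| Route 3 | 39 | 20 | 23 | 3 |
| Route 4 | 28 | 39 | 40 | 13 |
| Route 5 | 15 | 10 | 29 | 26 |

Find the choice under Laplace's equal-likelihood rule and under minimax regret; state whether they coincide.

laplace → Route 4; minimax regret → Route 4 (agree)

Row averages: Route 1=17.5, Route 2=15.5, Route 3=21.25, Route 4=30, Route 5=20
Highest average = 30 → Route 4.
Column bests: Clear=39, Light=39, Heavy=40, Jam=26.
Route 1 regrets: 30, 26, 10, 8 → max 30
Route 2 regrets: 19, 31, 31, 1 → max 31
Route 3 regrets: 0, 19, 17, 23 → max 23
Route 4 regrets: 11, 0, 0, 13 → max 13
Route 5 regrets: 24, 29, 11, 0 → max 29
Smallest max regret = 13 → Route 4.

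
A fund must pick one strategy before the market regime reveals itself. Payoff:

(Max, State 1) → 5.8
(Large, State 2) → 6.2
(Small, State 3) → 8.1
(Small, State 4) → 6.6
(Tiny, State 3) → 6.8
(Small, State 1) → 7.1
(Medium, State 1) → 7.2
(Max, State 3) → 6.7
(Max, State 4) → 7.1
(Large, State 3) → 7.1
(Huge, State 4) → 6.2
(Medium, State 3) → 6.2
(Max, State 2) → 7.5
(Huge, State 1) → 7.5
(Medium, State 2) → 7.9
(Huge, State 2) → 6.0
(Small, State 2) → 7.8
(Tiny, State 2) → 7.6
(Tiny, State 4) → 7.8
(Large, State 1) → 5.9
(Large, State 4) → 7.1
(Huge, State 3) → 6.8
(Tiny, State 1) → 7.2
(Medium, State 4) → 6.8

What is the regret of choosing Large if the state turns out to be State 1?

1.6

Best payoff under State 1 is 7.5.
Regret = 7.5 − 5.9 = 1.6.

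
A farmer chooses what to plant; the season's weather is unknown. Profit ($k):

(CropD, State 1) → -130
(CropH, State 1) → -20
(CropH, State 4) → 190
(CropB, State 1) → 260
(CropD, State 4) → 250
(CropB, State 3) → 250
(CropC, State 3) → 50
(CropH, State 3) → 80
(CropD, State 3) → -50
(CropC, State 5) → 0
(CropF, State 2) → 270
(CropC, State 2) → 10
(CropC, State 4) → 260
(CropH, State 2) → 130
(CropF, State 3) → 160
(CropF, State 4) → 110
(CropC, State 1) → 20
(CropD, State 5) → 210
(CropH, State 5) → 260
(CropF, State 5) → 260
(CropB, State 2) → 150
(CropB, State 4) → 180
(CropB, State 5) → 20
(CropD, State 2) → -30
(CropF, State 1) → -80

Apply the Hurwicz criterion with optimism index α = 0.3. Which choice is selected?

CropB

CropH: 0.3·260 + 0.7·(-20) = 64
CropB: 0.3·260 + 0.7·20 = 92
CropC: 0.3·260 + 0.7·0 = 78
CropD: 0.3·250 + 0.7·(-130) = -16
CropF: 0.3·270 + 0.7·(-80) = 25
Highest Hurwicz score = 92 → CropB.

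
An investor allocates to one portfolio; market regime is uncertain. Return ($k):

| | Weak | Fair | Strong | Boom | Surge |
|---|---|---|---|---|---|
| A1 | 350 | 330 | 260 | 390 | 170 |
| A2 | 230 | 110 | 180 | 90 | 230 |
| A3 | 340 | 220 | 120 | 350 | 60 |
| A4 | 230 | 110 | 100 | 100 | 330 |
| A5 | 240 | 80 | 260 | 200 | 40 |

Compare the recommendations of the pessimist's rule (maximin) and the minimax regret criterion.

maximin → A1; minimax regret → A1 (agree)

Row minima: A1=170, A2=90, A3=60, A4=100, A5=40
Best worst-case = 170 → A1.
Column bests: Weak=350, Fair=330, Strong=260, Boom=390, Surge=330.
A1 regrets: 0, 0, 0, 0, 160 → max 160
A2 regrets: 120, 220, 80, 300, 100 → max 300
A3 regrets: 10, 110, 140, 40, 270 → max 270
A4 regrets: 120, 220, 160, 290, 0 → max 290
A5 regrets: 110, 250, 0, 190, 290 → max 290
Smallest max regret = 160 → A1.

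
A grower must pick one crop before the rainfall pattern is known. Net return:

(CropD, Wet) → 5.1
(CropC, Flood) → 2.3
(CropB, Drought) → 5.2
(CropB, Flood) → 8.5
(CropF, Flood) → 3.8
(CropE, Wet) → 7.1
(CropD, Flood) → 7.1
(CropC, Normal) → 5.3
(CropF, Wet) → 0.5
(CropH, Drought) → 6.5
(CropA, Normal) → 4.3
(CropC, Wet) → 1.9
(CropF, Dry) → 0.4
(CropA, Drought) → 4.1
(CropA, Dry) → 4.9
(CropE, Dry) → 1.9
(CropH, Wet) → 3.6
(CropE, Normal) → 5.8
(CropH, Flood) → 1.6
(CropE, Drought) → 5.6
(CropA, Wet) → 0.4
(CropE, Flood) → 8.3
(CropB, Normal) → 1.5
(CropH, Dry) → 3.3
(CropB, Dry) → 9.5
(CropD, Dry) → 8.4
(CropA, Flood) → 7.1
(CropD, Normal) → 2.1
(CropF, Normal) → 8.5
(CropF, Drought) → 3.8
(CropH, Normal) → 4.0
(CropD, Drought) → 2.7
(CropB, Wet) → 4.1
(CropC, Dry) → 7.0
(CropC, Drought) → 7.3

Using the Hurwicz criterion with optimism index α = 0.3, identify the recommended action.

CropE: 0.3·8.3 + 0.7·1.9 = 3.82
CropB: 0.3·9.5 + 0.7·1.5 = 3.9
CropF: 0.3·8.5 + 0.7·0.4 = 2.83
CropA: 0.3·7.1 + 0.7·0.4 = 2.41
CropD: 0.3·8.4 + 0.7·2.1 = 3.99
CropH: 0.3·6.5 + 0.7·1.6 = 3.07
CropC: 0.3·7.3 + 0.7·1.9 = 3.52
Highest Hurwicz score = 3.99 → CropD.

CropD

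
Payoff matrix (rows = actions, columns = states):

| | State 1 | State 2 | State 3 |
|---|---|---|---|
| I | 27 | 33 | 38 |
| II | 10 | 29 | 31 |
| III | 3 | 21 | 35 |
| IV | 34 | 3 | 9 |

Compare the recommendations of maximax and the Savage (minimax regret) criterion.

maximax → I; minimax regret → I (agree)

Row maxima: I=38, II=31, III=35, IV=34
Best best-case = 38 → I.
Column bests: State 1=34, State 2=33, State 3=38.
I regrets: 7, 0, 0 → max 7
II regrets: 24, 4, 7 → max 24
III regrets: 31, 12, 3 → max 31
IV regrets: 0, 30, 29 → max 30
Smallest max regret = 7 → I.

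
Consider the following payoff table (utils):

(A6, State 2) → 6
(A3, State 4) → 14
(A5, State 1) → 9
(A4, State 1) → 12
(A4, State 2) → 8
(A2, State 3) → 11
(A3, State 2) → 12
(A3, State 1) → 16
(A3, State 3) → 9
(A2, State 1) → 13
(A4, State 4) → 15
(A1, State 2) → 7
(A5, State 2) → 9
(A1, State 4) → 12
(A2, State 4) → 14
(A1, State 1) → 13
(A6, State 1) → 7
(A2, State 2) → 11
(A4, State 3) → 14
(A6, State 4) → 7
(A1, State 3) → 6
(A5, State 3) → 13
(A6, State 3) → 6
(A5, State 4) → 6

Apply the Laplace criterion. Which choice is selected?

Row averages: A1=9.5, A2=12.25, A3=12.75, A4=12.25, A5=9.25, A6=6.5
Highest average = 12.75 → A3.

A3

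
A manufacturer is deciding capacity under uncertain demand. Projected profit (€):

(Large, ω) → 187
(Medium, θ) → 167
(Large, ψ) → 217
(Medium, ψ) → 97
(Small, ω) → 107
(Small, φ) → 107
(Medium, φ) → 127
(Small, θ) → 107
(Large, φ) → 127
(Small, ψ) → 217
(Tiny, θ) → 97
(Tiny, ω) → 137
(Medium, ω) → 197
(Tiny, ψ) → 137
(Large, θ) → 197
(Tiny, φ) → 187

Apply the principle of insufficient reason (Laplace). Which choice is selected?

Row averages: Tiny=139.5, Small=134.5, Medium=147, Large=182
Highest average = 182 → Large.

Large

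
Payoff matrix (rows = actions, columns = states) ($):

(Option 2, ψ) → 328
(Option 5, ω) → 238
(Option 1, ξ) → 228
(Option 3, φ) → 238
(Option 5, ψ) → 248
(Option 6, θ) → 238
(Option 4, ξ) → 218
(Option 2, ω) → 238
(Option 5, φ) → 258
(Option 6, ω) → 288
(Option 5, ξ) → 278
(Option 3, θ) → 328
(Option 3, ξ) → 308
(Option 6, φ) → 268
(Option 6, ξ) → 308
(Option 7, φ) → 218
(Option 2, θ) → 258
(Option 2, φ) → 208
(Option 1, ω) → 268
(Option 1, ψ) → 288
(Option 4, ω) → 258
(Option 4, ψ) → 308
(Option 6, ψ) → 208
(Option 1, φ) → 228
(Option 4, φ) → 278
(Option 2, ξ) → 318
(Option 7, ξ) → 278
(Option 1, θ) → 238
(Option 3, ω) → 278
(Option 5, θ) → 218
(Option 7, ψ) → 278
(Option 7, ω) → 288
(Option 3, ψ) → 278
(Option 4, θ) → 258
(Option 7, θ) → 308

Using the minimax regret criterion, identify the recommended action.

Option 3

Column bests: θ=328, φ=278, ψ=328, ω=288, ξ=318.
Option 1 regrets: 90, 50, 40, 20, 90 → max 90
Option 2 regrets: 70, 70, 0, 50, 0 → max 70
Option 3 regrets: 0, 40, 50, 10, 10 → max 50
Option 4 regrets: 70, 0, 20, 30, 100 → max 100
Option 5 regrets: 110, 20, 80, 50, 40 → max 110
Option 6 regrets: 90, 10, 120, 0, 10 → max 120
Option 7 regrets: 20, 60, 50, 0, 40 → max 60
Smallest max regret = 50 → Option 3.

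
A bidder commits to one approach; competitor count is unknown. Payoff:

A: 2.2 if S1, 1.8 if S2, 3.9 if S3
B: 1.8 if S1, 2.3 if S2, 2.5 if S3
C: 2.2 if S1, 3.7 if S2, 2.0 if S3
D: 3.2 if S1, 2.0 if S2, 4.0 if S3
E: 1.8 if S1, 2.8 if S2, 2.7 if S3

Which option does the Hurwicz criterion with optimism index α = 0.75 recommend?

D

A: 0.75·3.9 + 0.25·1.8 = 3.375
B: 0.75·2.5 + 0.25·1.8 = 2.325
C: 0.75·3.7 + 0.25·2.0 = 3.275
D: 0.75·4.0 + 0.25·2.0 = 3.5
E: 0.75·2.8 + 0.25·1.8 = 2.55
Highest Hurwicz score = 3.5 → D.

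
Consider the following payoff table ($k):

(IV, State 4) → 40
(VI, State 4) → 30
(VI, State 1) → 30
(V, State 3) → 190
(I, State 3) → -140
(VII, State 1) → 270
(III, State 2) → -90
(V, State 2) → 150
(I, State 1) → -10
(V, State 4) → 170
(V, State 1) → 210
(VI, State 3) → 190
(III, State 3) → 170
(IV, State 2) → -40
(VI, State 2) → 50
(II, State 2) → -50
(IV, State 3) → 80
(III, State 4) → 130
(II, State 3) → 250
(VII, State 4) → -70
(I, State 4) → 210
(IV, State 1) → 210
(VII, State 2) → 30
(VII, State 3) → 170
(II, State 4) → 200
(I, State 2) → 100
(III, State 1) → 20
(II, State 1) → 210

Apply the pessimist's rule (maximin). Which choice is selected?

V

Row minima: I=-140, II=-50, III=-90, IV=-40, V=150, VI=30, VII=-70
Best worst-case = 150 → V.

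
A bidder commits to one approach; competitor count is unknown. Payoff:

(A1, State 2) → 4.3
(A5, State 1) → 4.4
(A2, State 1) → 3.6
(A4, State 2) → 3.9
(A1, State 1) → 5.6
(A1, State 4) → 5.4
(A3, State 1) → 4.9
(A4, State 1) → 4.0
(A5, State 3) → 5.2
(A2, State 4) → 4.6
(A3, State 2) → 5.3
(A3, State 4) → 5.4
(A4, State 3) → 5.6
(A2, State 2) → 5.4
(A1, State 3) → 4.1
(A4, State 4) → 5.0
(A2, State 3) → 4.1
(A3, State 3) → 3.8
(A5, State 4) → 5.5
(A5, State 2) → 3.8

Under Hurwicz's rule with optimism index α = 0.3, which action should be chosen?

A1: 0.3·5.6 + 0.7·4.1 = 4.55
A2: 0.3·5.4 + 0.7·3.6 = 4.14
A3: 0.3·5.4 + 0.7·3.8 = 4.28
A4: 0.3·5.6 + 0.7·3.9 = 4.41
A5: 0.3·5.5 + 0.7·3.8 = 4.31
Highest Hurwicz score = 4.55 → A1.

A1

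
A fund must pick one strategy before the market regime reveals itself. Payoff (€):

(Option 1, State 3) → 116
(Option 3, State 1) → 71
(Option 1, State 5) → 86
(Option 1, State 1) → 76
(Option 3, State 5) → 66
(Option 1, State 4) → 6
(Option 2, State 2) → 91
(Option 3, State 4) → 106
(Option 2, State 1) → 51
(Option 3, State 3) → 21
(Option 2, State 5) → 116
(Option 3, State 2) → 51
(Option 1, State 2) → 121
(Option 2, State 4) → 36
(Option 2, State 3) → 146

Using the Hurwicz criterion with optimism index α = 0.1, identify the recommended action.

Option 2

Option 1: 0.1·121 + 0.9·6 = 17.5
Option 2: 0.1·146 + 0.9·36 = 47
Option 3: 0.1·106 + 0.9·21 = 29.5
Highest Hurwicz score = 47 → Option 2.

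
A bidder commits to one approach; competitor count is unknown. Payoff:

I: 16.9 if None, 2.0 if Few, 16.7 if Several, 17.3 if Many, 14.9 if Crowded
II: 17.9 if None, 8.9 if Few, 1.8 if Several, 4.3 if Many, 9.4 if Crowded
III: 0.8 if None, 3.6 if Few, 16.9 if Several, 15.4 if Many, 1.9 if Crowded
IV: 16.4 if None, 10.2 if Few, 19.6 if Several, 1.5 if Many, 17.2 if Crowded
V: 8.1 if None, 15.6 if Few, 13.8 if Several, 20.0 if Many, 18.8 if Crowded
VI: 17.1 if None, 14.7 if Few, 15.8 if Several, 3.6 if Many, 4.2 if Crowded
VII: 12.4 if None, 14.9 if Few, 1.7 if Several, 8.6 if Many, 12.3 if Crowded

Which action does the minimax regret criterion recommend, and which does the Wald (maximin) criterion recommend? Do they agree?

Column bests: None=17.9, Few=15.6, Several=19.6, Many=20.0, Crowded=18.8.
I regrets: 1.0, 13.6, 2.9, 2.7, 3.9 → max 13.6
II regrets: 0.0, 6.7, 17.8, 15.7, 9.4 → max 17.8
III regrets: 17.1, 12.0, 2.7, 4.6, 16.9 → max 17.1
IV regrets: 1.5, 5.4, 0.0, 18.5, 1.6 → max 18.5
V regrets: 9.8, 0.0, 5.8, 0.0, 0.0 → max 9.8
VI regrets: 0.8, 0.9, 3.8, 16.4, 14.6 → max 16.4
VII regrets: 5.5, 0.7, 17.9, 11.4, 6.5 → max 17.9
Smallest max regret = 9.8 → V.
Row minima: I=2.0, II=1.8, III=0.8, IV=1.5, V=8.1, VI=3.6, VII=1.7
Best worst-case = 8.1 → V.

minimax regret → V; maximin → V (agree)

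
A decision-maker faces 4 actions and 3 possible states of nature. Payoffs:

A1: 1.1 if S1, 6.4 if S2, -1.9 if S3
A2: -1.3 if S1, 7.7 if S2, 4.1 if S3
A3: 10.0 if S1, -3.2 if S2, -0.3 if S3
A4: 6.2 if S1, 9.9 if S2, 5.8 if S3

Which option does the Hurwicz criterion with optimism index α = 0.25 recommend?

A4

A1: 0.25·6.4 + 0.75·(-1.9) = 0.175
A2: 0.25·7.7 + 0.75·(-1.3) = 0.95
A3: 0.25·10.0 + 0.75·(-3.2) = 0.1
A4: 0.25·9.9 + 0.75·5.8 = 6.825
Highest Hurwicz score = 6.825 → A4.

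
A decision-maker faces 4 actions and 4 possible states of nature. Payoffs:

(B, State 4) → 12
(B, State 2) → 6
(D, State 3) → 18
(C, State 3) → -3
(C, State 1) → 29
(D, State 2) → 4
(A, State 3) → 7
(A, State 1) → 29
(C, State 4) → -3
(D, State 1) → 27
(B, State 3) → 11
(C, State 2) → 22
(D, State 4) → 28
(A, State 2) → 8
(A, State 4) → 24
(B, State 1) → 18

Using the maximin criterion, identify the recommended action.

A

Row minima: A=7, B=6, C=-3, D=4
Best worst-case = 7 → A.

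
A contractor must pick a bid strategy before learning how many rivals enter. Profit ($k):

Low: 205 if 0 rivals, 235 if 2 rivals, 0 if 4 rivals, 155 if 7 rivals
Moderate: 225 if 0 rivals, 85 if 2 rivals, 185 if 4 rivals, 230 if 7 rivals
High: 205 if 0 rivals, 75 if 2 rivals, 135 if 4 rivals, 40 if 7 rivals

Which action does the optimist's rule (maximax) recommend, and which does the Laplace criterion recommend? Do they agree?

Row maxima: Low=235, Moderate=230, High=205
Best best-case = 235 → Low.
Row averages: Low=148.75, Moderate=181.25, High=113.75
Highest average = 181.25 → Moderate.

maximax → Low; laplace → Moderate (disagree)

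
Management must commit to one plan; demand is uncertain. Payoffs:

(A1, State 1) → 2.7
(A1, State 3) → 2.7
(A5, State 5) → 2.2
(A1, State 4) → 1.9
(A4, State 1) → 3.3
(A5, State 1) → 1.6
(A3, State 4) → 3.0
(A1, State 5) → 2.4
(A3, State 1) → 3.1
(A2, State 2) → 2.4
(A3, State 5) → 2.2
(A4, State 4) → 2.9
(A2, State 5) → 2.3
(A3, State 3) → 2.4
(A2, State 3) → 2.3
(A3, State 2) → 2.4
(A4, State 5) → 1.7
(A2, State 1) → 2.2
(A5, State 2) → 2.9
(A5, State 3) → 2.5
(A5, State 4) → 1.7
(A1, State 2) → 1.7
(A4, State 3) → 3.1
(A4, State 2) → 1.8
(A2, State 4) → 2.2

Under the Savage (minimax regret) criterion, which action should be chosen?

A3

Column bests: State 1=3.3, State 2=2.9, State 3=3.1, State 4=3.0, State 5=2.4.
A1 regrets: 0.6, 1.2, 0.4, 1.1, 0.0 → max 1.2
A2 regrets: 1.1, 0.5, 0.8, 0.8, 0.1 → max 1.1
A3 regrets: 0.2, 0.5, 0.7, 0.0, 0.2 → max 0.7
A4 regrets: 0.0, 1.1, 0.0, 0.1, 0.7 → max 1.1
A5 regrets: 1.7, 0.0, 0.6, 1.3, 0.2 → max 1.7
Smallest max regret = 0.7 → A3.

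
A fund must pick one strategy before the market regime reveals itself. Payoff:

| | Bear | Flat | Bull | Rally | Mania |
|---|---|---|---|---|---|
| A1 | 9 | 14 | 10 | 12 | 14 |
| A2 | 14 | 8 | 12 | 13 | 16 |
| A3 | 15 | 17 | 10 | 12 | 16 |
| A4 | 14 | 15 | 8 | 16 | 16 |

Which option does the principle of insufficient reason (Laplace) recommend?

Row averages: A1=11.8, A2=12.6, A3=14, A4=13.8
Highest average = 14 → A3.

A3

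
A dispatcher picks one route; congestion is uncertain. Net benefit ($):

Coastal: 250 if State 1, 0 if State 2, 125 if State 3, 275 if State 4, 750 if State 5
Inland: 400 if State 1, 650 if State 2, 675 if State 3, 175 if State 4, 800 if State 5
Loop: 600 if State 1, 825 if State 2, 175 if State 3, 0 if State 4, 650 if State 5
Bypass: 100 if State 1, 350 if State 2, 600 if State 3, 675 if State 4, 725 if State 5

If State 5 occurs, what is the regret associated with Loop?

Best payoff under State 5 is 800.
Regret = 800 − 650 = 150.

150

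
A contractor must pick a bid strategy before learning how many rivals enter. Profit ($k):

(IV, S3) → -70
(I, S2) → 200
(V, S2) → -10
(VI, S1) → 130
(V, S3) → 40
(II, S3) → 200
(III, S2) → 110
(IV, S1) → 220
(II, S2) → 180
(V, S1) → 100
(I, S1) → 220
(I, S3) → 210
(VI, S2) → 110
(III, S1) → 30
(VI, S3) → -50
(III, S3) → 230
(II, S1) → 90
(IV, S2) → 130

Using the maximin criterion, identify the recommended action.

I

Row minima: I=200, II=90, III=30, IV=-70, V=-10, VI=-50
Best worst-case = 200 → I.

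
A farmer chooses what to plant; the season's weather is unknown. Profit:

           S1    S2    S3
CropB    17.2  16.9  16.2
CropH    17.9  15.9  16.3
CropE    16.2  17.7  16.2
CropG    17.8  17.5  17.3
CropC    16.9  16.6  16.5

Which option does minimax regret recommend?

Column bests: S1=17.9, S2=17.7, S3=17.3.
CropB regrets: 0.7, 0.8, 1.1 → max 1.1
CropH regrets: 0.0, 1.8, 1.0 → max 1.8
CropE regrets: 1.7, 0.0, 1.1 → max 1.7
CropG regrets: 0.1, 0.2, 0.0 → max 0.2
CropC regrets: 1.0, 1.1, 0.8 → max 1.1
Smallest max regret = 0.2 → CropG.

CropG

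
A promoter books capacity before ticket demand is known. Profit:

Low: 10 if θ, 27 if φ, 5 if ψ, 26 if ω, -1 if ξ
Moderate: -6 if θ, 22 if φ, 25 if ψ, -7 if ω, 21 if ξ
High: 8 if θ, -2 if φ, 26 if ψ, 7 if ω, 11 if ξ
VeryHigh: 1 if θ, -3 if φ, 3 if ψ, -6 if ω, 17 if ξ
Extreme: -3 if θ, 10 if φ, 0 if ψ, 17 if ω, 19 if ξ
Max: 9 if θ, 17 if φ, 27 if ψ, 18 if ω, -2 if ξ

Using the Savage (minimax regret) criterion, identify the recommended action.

Column bests: θ=10, φ=27, ψ=27, ω=26, ξ=21.
Low regrets: 0, 0, 22, 0, 22 → max 22
Moderate regrets: 16, 5, 2, 33, 0 → max 33
High regrets: 2, 29, 1, 19, 10 → max 29
VeryHigh regrets: 9, 30, 24, 32, 4 → max 32
Extreme regrets: 13, 17, 27, 9, 2 → max 27
Max regrets: 1, 10, 0, 8, 23 → max 23
Smallest max regret = 22 → Low.

Low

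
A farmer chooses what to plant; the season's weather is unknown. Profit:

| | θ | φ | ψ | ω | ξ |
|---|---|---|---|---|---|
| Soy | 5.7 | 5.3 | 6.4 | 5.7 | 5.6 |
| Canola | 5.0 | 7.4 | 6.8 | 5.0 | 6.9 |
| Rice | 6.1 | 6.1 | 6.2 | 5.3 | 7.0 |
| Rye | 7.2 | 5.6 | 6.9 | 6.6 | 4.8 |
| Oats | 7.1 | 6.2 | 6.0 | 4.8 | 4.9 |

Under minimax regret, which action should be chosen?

Rice

Column bests: θ=7.2, φ=7.4, ψ=6.9, ω=6.6, ξ=7.0.
Soy regrets: 1.5, 2.1, 0.5, 0.9, 1.4 → max 2.1
Canola regrets: 2.2, 0.0, 0.1, 1.6, 0.1 → max 2.2
Rice regrets: 1.1, 1.3, 0.7, 1.3, 0.0 → max 1.3
Rye regrets: 0.0, 1.8, 0.0, 0.0, 2.2 → max 2.2
Oats regrets: 0.1, 1.2, 0.9, 1.8, 2.1 → max 2.1
Smallest max regret = 1.3 → Rice.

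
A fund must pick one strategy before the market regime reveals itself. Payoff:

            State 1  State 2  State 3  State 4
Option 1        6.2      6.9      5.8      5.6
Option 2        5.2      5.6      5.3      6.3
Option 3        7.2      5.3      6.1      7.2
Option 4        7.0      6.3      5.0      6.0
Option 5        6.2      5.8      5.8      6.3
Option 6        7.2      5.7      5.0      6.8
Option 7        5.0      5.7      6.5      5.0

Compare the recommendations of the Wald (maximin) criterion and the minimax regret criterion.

maximin → Option 5; minimax regret → Option 5 (agree)

Row minima: Option 1=5.6, Option 2=5.2, Option 3=5.3, Option 4=5.0, Option 5=5.8, Option 6=5.0, Option 7=5.0
Best worst-case = 5.8 → Option 5.
Column bests: State 1=7.2, State 2=6.9, State 3=6.5, State 4=7.2.
Option 1 regrets: 1.0, 0.0, 0.7, 1.6 → max 1.6
Option 2 regrets: 2.0, 1.3, 1.2, 0.9 → max 2.0
Option 3 regrets: 0.0, 1.6, 0.4, 0.0 → max 1.6
Option 4 regrets: 0.2, 0.6, 1.5, 1.2 → max 1.5
Option 5 regrets: 1.0, 1.1, 0.7, 0.9 → max 1.1
Option 6 regrets: 0.0, 1.2, 1.5, 0.4 → max 1.5
Option 7 regrets: 2.2, 1.2, 0.0, 2.2 → max 2.2
Smallest max regret = 1.1 → Option 5.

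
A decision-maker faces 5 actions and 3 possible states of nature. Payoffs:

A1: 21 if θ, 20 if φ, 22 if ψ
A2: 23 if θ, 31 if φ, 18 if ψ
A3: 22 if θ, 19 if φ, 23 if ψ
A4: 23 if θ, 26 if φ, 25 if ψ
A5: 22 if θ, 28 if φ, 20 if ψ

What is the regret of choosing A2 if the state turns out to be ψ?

Best payoff under ψ is 25.
Regret = 25 − 18 = 7.

7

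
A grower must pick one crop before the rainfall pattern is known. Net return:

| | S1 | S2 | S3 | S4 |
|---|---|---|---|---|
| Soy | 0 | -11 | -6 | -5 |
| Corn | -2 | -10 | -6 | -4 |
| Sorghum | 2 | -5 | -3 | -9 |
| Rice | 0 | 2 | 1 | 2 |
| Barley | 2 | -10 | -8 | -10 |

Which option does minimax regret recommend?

Rice

Column bests: S1=2, S2=2, S3=1, S4=2.
Soy regrets: 2, 13, 7, 7 → max 13
Corn regrets: 4, 12, 7, 6 → max 12
Sorghum regrets: 0, 7, 4, 11 → max 11
Rice regrets: 2, 0, 0, 0 → max 2
Barley regrets: 0, 12, 9, 12 → max 12
Smallest max regret = 2 → Rice.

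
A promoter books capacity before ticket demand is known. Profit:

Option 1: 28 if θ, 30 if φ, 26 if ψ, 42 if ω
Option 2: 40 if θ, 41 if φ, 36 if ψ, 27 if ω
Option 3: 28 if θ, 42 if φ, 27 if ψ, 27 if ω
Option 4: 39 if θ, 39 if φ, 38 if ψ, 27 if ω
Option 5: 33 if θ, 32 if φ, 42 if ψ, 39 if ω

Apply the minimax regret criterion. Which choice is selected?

Option 5

Column bests: θ=40, φ=42, ψ=42, ω=42.
Option 1 regrets: 12, 12, 16, 0 → max 16
Option 2 regrets: 0, 1, 6, 15 → max 15
Option 3 regrets: 12, 0, 15, 15 → max 15
Option 4 regrets: 1, 3, 4, 15 → max 15
Option 5 regrets: 7, 10, 0, 3 → max 10
Smallest max regret = 10 → Option 5.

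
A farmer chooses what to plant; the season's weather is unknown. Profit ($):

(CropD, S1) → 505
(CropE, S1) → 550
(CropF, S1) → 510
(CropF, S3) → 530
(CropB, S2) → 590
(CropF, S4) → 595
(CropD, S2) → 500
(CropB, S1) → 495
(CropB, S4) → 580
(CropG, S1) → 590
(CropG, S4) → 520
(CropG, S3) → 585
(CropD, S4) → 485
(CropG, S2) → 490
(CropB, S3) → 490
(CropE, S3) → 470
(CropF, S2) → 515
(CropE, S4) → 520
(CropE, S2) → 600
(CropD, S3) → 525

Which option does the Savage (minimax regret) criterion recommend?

Column bests: S1=590, S2=600, S3=585, S4=595.
CropD regrets: 85, 100, 60, 110 → max 110
CropF regrets: 80, 85, 55, 0 → max 85
CropG regrets: 0, 110, 0, 75 → max 110
CropE regrets: 40, 0, 115, 75 → max 115
CropB regrets: 95, 10, 95, 15 → max 95
Smallest max regret = 85 → CropF.

CropF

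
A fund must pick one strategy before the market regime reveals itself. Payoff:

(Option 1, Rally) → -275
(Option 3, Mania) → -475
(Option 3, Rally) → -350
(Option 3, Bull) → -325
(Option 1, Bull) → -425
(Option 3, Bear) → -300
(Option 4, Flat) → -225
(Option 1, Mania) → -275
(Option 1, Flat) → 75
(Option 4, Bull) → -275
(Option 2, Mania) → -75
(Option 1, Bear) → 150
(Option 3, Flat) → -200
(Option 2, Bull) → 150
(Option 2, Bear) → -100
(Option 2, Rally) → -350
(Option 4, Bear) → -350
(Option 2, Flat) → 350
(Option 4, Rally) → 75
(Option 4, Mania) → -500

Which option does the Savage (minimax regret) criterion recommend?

Column bests: Bear=150, Flat=350, Bull=150, Rally=75, Mania=-75.
Option 1 regrets: 0, 275, 575, 350, 200 → max 575
Option 2 regrets: 250, 0, 0, 425, 0 → max 425
Option 3 regrets: 450, 550, 475, 425, 400 → max 550
Option 4 regrets: 500, 575, 425, 0, 425 → max 575
Smallest max regret = 425 → Option 2.

Option 2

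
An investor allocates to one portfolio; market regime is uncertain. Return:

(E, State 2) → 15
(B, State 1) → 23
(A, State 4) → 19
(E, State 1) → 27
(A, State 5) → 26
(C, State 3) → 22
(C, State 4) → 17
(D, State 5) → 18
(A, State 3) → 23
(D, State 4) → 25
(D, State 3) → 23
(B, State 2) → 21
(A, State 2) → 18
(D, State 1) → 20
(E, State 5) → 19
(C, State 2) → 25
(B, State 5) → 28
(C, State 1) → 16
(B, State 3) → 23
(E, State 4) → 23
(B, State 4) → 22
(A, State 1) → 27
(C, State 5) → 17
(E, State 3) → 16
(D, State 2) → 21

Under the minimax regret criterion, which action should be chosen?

Column bests: State 1=27, State 2=25, State 3=23, State 4=25, State 5=28.
A regrets: 0, 7, 0, 6, 2 → max 7
B regrets: 4, 4, 0, 3, 0 → max 4
C regrets: 11, 0, 1, 8, 11 → max 11
D regrets: 7, 4, 0, 0, 10 → max 10
E regrets: 0, 10, 7, 2, 9 → max 10
Smallest max regret = 4 → B.

B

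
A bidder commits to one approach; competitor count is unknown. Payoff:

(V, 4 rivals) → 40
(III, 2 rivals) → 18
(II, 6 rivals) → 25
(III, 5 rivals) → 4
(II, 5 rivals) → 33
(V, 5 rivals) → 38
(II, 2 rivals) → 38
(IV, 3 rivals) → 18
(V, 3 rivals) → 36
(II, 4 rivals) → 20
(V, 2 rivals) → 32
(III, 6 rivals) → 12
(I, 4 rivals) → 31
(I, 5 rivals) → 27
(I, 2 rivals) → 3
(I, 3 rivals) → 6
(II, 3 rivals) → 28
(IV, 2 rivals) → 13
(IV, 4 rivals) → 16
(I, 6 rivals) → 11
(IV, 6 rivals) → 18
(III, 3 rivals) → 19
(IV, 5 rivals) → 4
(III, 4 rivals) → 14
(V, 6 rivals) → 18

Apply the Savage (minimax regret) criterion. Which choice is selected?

V

Column bests: 2 rivals=38, 3 rivals=36, 4 rivals=40, 5 rivals=38, 6 rivals=25.
I regrets: 35, 30, 9, 11, 14 → max 35
II regrets: 0, 8, 20, 5, 0 → max 20
III regrets: 20, 17, 26, 34, 13 → max 34
IV regrets: 25, 18, 24, 34, 7 → max 34
V regrets: 6, 0, 0, 0, 7 → max 7
Smallest max regret = 7 → V.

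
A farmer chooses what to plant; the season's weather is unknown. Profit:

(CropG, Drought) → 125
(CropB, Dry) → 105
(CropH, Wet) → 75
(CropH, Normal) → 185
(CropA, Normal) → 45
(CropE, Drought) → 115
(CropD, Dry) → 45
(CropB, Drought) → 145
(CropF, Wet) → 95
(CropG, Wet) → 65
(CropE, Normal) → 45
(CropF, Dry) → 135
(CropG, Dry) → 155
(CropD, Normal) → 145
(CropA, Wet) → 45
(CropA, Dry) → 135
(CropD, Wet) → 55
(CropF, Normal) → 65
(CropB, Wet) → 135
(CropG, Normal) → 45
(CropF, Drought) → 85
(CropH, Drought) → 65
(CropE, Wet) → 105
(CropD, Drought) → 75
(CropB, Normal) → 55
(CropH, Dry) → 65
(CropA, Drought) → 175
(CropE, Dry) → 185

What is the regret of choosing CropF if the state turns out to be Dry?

50

Best payoff under Dry is 185.
Regret = 185 − 135 = 50.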